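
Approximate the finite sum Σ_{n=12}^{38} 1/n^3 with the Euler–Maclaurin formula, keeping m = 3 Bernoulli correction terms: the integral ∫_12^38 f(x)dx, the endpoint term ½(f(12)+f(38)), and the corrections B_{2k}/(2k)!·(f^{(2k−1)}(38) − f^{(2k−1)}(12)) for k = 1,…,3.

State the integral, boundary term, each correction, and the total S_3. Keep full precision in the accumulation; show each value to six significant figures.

S_3 ≈ 0.00343633

Integral: ∫_12^38 1/x^3 dx = 0.00312596.
Boundary: ½(f(12) + f(38)) = ½(0.000578704 + 1.82242e-05) = 0.000298464.
Integral + boundary = 0.00342443.
Correction k=1: B_{2}/2! · (f^{(1)}(38) − f^{(1)}(12)) = 1/12 · (-1.43876e-06 − (-0.000144676)) = 1.19364e-05.
After k=1: 0.00343636.
Correction k=2: B_{4}/4! · (f^{(3)}(38) − f^{(3)}(12)) = −1/720 · (-1.99274e-08 − (-2.00939e-05)) = -2.78805e-08.
After k=2: 0.00343633.
Correction k=3: B_{6}/6! · (f^{(5)}(38) − f^{(5)}(12)) = 1/30240 · (-5.79605e-10 − (-5.86071e-06)) = 1.93788e-10.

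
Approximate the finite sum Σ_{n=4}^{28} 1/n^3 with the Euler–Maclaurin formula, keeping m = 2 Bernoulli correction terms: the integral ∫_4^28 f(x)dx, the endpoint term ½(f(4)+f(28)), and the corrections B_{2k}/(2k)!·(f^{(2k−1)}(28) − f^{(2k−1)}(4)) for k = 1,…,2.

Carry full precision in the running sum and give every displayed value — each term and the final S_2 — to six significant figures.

S_2 ≈ 0.0394033

The integral term ∫_4^28 1/x^3 dx = 0.0306122.
Endpoint term: (f(4) + f(28))/2 = (0.0156250 + 4.55539e-05)/2 = 0.00783528.
So far: 0.0384475.
Correction k=1: B_{2}/2! · (f^{(1)}(28) − f^{(1)}(4)) = 1/12 · (-4.88078e-06 − (-0.0117188)) = 0.000976156.
Partial sum through k=1: 0.0394237.
Correction k=2: B_{4}/4! · (f^{(3)}(28) − f^{(3)}(4)) = −1/720 · (-1.24510e-07 − (-0.0146484)) = -2.03449e-05.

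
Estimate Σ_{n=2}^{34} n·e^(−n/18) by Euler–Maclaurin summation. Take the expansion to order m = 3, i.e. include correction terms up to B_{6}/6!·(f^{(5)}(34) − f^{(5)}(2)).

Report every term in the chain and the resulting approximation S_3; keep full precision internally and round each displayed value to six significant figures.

S_3 ≈ 183.970

∫_2^34 x·e^(−x/18) dx evaluates to 180.582.
½[f(2) + f(34)] = ½[1.78968 + 5.14215] = 3.46592.
So far: 184.048.
Correction k=1: B_{2}/2! · (f^{(1)}(34) − f^{(1)}(2)) = 1/12 · (-0.134435 − 0.795413) = -0.0774873.
Running total after k=1: 183.970.
Correction k=2: B_{4}/4! · (f^{(3)}(34) − f^{(3)}(2)) = −1/720 · (0.000518655 − 0.00797868) = 1.03611e-05.
Running total after k=2: 183.970.
Correction k=3: B_{6}/6! · (f^{(5)}(34) − f^{(5)}(2)) = 1/30240 · (4.48220e-06 − 4.16740e-05) = -1.22989e-09.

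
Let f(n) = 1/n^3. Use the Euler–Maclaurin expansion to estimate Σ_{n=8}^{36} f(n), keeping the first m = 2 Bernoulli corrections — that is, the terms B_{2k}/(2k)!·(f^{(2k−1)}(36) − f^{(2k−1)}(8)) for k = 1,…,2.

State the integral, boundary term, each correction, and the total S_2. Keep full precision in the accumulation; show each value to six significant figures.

S_2 ≈ 0.00847455

∫_8^36 1/x^3 dx evaluates to 0.00742670.
Boundary: ½(f(8) + f(36)) = ½(0.00195312 + 2.14335e-05) = 0.000987279.
Running total after boundary: 0.00841398.
Correction k=1: B_{2}/2! · (f^{(1)}(36) − f^{(1)}(8)) = 1/12 · (-1.78612e-06 − (-0.000732422)) = 6.08863e-05.
Running total after k=1: 0.00847486.
Correction k=2: B_{4}/4! · (f^{(3)}(36) − f^{(3)}(8)) = −1/720 · (-2.75636e-08 − (-0.000228882)) = -3.17853e-07.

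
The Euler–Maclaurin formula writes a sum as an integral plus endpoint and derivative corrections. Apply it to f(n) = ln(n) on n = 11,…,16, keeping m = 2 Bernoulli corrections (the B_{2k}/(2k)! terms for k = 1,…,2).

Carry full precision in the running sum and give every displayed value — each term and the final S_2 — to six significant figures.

The integral term ∫_11^16 ln(x) dx = 12.9846.
Boundary: ½(f(11) + f(16)) = ½(2.39790 + 2.77259) = 2.58524.
Running total after boundary: 15.5698.
k=1: B_{2}/(2)! × [f^{(1)}(16) − f^{(1)}(11)] = 1/12 × (0.0625000 − 0.0909091) = -0.00236742.
After k=1: 15.5674.
k=2: B_{4}/(4)! × [f^{(3)}(16) − f^{(3)}(11)] = −1/720 × (0.000488281 − 0.00150263) = 1.40882e-06.

S_2 ≈ 15.5674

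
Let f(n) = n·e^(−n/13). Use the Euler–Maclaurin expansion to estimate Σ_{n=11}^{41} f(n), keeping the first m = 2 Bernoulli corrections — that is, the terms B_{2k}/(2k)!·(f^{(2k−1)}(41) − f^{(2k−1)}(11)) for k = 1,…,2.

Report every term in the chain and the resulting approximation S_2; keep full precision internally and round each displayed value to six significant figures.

S_2 ≈ 107.122

Integral: ∫_11^41 x·e^(−x/13) dx = 103.901.
Endpoint term: (f(11) + f(41))/2 = (4.71968 + 1.75019)/2 = 3.23494.
Running total after boundary: 107.136.
Order-1 term: 1/12 · (-0.0919426 − 0.0660095) = -0.0131627.
After k=1: 107.122.
Order-2 term: −1/720 · (-3.88599e-05 − 0.00546825) = 7.64876e-06.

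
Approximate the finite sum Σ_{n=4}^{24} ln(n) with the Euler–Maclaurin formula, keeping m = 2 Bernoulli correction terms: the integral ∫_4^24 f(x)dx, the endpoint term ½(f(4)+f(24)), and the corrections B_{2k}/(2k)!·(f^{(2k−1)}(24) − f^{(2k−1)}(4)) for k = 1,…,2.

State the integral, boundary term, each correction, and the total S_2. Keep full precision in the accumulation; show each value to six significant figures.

∫_4^24 ln(x) dx evaluates to 50.7281.
Boundary: ½(f(4) + f(24)) = ½(1.38629 + 3.17805) = 2.28217.
Running total after boundary: 53.0103.
Order-1 term: 1/12 · (0.0416667 − 0.250000) = -0.0173611.
Running total after k=1: 52.9929.
Order-2 term: −1/720 · (0.000144676 − 0.0312500) = 4.32018e-05.

S_2 ≈ 52.9930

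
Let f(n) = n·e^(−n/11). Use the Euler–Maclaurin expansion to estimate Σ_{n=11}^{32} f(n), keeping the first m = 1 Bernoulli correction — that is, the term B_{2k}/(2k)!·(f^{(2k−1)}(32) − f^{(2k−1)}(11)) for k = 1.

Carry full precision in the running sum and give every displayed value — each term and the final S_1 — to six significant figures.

S_1 ≈ 66.1234

∫_11^32 x·e^(−x/11) dx evaluates to 63.2364.
½[f(11) + f(32)] = ½[4.04667 + 1.74481] = 2.89574.
So far: 66.1321.
Correction k=1: B_{2}/2! · (f^{(1)}(32) − f^{(1)}(11)) = 1/12 · (-0.104094 − 0.00000) = -0.00867448.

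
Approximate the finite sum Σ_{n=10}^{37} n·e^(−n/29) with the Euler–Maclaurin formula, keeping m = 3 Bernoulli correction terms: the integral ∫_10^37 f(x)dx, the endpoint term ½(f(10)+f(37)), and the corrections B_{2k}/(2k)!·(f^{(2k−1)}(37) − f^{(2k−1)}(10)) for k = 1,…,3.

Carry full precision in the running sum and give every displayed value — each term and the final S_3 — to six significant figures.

S_3 ≈ 275.427

The integral term ∫_10^37 x·e^(−x/29) dx = 266.765.
Endpoint term: (f(10) + f(37))/2 = (7.08342 + 10.3300)/2 = 8.70673.
So far: 275.472.
k=1: B_{2}/(2)! × [f^{(1)}(37) − f^{(1)}(10)] = 1/12 × (-0.0770180 − 0.464086) = -0.0450920.
Partial sum through k=1: 275.427.
k=2: B_{4}/(4)! × [f^{(3)}(37) − f^{(3)}(10)] = −1/720 × (0.000572369 − 0.00223635) = 2.31109e-06.
Partial sum through k=2: 275.427.
k=3: B_{6}/(6)! × [f^{(5)}(37) − f^{(5)}(10)] = 1/30240 × (1.47006e-06 − 4.66216e-06) = -1.05559e-10.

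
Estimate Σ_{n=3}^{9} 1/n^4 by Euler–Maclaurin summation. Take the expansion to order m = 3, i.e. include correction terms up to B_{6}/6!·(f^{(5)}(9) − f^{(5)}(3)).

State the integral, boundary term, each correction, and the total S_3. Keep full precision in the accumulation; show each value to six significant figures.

The integral term ∫_3^9 1/x^4 dx = 0.0118884.
Endpoint term: (f(3) + f(9))/2 = (0.0123457 + 0.000152416)/2 = 0.00624905.
Running total after boundary: 0.0181375.
k=1: B_{2}/(2)! × [f^{(1)}(9) − f^{(1)}(3)] = 1/12 × (-6.77404e-05 − (-0.0164609)) = 0.00136610.
Partial sum through k=1: 0.0195036.
k=2: B_{4}/(4)! × [f^{(3)}(9) − f^{(3)}(3)] = −1/720 × (-2.50890e-05 − (-0.0548697)) = -7.61730e-05.
Partial sum through k=2: 0.0194274.
k=3: B_{6}/(6)! × [f^{(5)}(9) − f^{(5)}(3)] = 1/30240 × (-1.73455e-05 − (-0.341411)) = 1.12895e-05.

S_3 ≈ 0.0194387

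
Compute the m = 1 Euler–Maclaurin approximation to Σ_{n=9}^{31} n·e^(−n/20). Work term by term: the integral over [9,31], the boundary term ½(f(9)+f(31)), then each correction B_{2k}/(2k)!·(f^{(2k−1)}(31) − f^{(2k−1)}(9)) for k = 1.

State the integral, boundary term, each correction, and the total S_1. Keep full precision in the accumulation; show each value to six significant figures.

S_1 ≈ 159.452

The integral term ∫_9^31 x·e^(−x/20) dx = 153.331.
½[f(9) + f(31)] = ½[5.73865 + 6.57969] = 6.15917.
Running total after boundary: 159.491.
k=1: B_{2}/(2)! × [f^{(1)}(31) − f^{(1)}(9)] = 1/12 × (-0.116736 − 0.350695) = -0.0389527.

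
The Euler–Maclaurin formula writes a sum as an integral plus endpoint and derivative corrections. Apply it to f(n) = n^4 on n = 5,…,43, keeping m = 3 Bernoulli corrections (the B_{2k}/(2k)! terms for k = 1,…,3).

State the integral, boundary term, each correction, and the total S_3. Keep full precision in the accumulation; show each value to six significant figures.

S_3 ≈ 3.11372e+07

∫_5^43 x^4 dx evaluates to 2.94011e+07.
Boundary: ½(f(5) + f(43)) = ½(625.000 + 3.41880e+06) = 1.70971e+06.
So far: 3.11108e+07.
Order-1 term: 1/12 · (318028 − 500.000) = 26460.7.
Running total after k=1: 3.11372e+07.
Order-2 term: −1/720 · (1032.00 − 120.000) = -1.26667.
Running total after k=2: 3.11372e+07.
Order-3 term: 1/30240 · (0.00000 − 0.00000) = 0.00000.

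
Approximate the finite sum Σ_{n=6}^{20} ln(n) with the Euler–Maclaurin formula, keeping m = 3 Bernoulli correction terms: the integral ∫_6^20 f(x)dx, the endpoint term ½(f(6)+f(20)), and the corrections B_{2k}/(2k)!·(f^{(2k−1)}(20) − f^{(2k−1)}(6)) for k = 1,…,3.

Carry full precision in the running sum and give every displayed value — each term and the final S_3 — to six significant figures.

The integral term ∫_6^20 ln(x) dx = 35.1641.
Boundary: ½(f(6) + f(20)) = ½(1.79176 + 2.99573) = 2.39375.
Integral + boundary = 37.5578.
k=1: B_{2}/(2)! × [f^{(1)}(20) − f^{(1)}(6)] = 1/12 × (0.0500000 − 0.166667) = -0.00972222.
After k=1: 37.5481.
k=2: B_{4}/(4)! × [f^{(3)}(20) − f^{(3)}(6)] = −1/720 × (0.000250000 − 0.00925926) = 1.25129e-05.
After k=2: 37.5481.
k=3: B_{6}/(6)! × [f^{(5)}(20) − f^{(5)}(6)] = 1/30240 × (7.50000e-06 − 0.00308642) = -1.01816e-07.

S_3 ≈ 37.5481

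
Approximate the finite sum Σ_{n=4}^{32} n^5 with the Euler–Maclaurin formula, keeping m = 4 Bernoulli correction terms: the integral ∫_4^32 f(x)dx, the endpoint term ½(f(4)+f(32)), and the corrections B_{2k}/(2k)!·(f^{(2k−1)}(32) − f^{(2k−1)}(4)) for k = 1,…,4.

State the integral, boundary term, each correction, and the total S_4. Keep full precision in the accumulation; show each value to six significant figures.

The integral term ∫_4^32 x^5 dx = 1.78956e+08.
½[f(4) + f(32)] = ½[1024.00 + 3.35544e+07] = 1.67777e+07.
Running total after boundary: 1.95734e+08.
k=1: B_{2}/(2)! × [f^{(1)}(32) − f^{(1)}(4)] = 1/12 × (5.24288e+06 − 1280.00) = 436800.
Running total after k=1: 1.96171e+08.
k=2: B_{4}/(4)! × [f^{(3)}(32) − f^{(3)}(4)] = −1/720 × (61440.0 − 960.000) = -84.0000.
Running total after k=2: 1.96171e+08.
k=3: B_{6}/(6)! × [f^{(5)}(32) − f^{(5)}(4)] = 1/30240 × (120.000 − 120.000) = 0.00000.
Running total after k=3: 1.96171e+08.
k=4: B_{8}/(8)! × [f^{(7)}(32) − f^{(7)}(4)] = −1/1209600 × (0.00000 − 0.00000) = 0.00000.

S_4 ≈ 1.96171e+08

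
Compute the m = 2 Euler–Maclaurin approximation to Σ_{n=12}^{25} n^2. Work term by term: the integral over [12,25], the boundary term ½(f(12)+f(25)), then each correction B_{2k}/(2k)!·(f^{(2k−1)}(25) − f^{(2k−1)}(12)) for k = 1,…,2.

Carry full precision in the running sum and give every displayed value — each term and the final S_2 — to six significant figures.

S_2 ≈ 5019.00

∫_12^25 x^2 dx evaluates to 4632.33.
½[f(12) + f(25)] = ½[144.000 + 625.000] = 384.500.
Integral + boundary = 5016.83.
Correction k=1: B_{2}/2! · (f^{(1)}(25) − f^{(1)}(12)) = 1/12 · (50.0000 − 24.0000) = 2.16667.
Partial sum through k=1: 5019.00.
Correction k=2: B_{4}/4! · (f^{(3)}(25) − f^{(3)}(12)) = −1/720 · (0.00000 − 0.00000) = 0.00000.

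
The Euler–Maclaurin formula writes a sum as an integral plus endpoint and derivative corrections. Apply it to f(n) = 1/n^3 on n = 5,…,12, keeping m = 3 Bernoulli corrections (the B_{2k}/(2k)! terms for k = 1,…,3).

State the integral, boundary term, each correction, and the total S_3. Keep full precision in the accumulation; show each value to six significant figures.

The integral term ∫_5^12 1/x^3 dx = 0.0165278.
½[f(5) + f(12)] = ½[0.00800000 + 0.000578704] = 0.00428935.
So far: 0.0208171.
Order-1 term: 1/12 · (-0.000144676 − (-0.00480000)) = 0.000387944.
Running total after k=1: 0.0212051.
Order-2 term: −1/720 · (-2.00939e-05 − (-0.00384000)) = -5.30543e-06.
Running total after k=2: 0.0211998.
Order-3 term: 1/30240 · (-5.86071e-06 − (-0.00645120)) = 2.13140e-07.

S_3 ≈ 0.0212000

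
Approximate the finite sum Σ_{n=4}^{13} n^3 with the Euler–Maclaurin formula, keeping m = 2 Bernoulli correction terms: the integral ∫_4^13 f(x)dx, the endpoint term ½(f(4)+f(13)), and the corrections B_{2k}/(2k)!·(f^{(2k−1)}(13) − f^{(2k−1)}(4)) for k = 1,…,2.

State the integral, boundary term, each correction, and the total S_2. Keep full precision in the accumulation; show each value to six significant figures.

∫_4^13 x^3 dx evaluates to 7076.25.
Boundary: ½(f(4) + f(13)) = ½(64.0000 + 2197.00) = 1130.50.
Integral + boundary = 8206.75.
Order-1 term: 1/12 · (507.000 − 48.0000) = 38.2500.
Running total after k=1: 8245.00.
Order-2 term: −1/720 · (6.00000 − 6.00000) = 0.00000.

S_2 ≈ 8245.00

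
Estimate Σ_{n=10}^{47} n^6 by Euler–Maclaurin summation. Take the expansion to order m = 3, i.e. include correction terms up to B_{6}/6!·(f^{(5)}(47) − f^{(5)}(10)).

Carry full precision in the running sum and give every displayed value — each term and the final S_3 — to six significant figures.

S_3 ≈ 7.78780e+10

The integral term ∫_10^47 x^6 dx = 7.23733e+10.
½[f(10) + f(47)] = ½[1.00000e+06 + 1.07792e+10] = 5.39011e+09.
Running total after boundary: 7.77634e+10.
Correction k=1: B_{2}/2! · (f^{(1)}(47) − f^{(1)}(10)) = 1/12 · (1.37607e+09 − 600000) = 1.14623e+08.
Partial sum through k=1: 7.78780e+10.
Correction k=2: B_{4}/4! · (f^{(3)}(47) − f^{(3)}(10)) = −1/720 · (1.24588e+07 − 120000) = -17137.2.
Partial sum through k=2: 7.78780e+10.
Correction k=3: B_{6}/6! · (f^{(5)}(47) − f^{(5)}(10)) = 1/30240 · (33840.0 − 7200.00) = 0.880952.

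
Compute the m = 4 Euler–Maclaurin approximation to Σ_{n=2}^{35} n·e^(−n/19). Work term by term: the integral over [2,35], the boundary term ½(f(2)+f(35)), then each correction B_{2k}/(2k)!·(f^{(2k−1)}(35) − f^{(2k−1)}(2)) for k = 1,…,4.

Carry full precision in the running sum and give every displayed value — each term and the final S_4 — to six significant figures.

∫_2^35 x·e^(−x/19) dx evaluates to 196.531.
Boundary: ½(f(2) + f(35)) = ½(1.80018 + 5.54692) = 3.67355.
Integral + boundary = 200.205.
Correction k=1: B_{2}/2! · (f^{(1)}(35) − f^{(1)}(2)) = 1/12 · (-0.133460 − 0.805342) = -0.0782334.
After k=1: 200.126.
Correction k=2: B_{4}/4! · (f^{(3)}(35) − f^{(3)}(2)) = −1/720 · (0.000508330 − 0.00721750) = 9.31829e-06.
After k=2: 200.126.
Correction k=3: B_{6}/6! · (f^{(5)}(35) − f^{(5)}(2)) = 1/30240 · (3.84032e-06 − 3.38065e-05) = -9.90944e-10.
After k=3: 200.126.
Correction k=4: B_{8}/8! · (f^{(7)}(35) − f^{(7)}(2)) = −1/1209600 · (1.73754e-08 − 1.31911e-07) = 9.46888e-14.

S_4 ≈ 200.126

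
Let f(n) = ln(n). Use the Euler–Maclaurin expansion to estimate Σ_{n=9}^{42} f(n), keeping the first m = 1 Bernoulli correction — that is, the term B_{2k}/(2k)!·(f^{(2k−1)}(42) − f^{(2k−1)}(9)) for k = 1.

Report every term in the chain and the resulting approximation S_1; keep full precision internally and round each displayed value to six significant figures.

S_1 ≈ 107.167

Integral: ∫_9^42 ln(x) dx = 104.207.
½[f(9) + f(42)] = ½[2.19722 + 3.73767] = 2.96745.
So far: 107.175.
k=1: B_{2}/(2)! × [f^{(1)}(42) − f^{(1)}(9)] = 1/12 × (0.0238095 − 0.111111) = -0.00727513.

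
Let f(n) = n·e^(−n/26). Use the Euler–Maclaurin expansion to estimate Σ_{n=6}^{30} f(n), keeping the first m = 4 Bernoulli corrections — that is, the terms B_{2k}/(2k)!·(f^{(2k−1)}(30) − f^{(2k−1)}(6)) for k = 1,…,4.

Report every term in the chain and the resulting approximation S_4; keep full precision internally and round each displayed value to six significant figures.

∫_6^30 x·e^(−x/26) dx evaluates to 201.290.
Boundary: ½(f(6) + f(30)) = ½(4.76354 + 9.46264) = 7.11309.
Running total after boundary: 208.403.
Order-1 term: 1/12 · (-0.0485263 − 0.610710) = -0.0549363.
After k=1: 208.348.
Order-2 term: −1/720 · (0.000861414 − 0.00325230) = 3.32067e-06.
After k=2: 208.348.
Order-3 term: 1/30240 · (2.65475e-06 − 8.28578e-06) = -1.86211e-10.
After k=3: 208.348.
Order-4 term: −1/1209600 · (5.96927e-09 − 1.73971e-08) = 9.44763e-15.

S_4 ≈ 208.348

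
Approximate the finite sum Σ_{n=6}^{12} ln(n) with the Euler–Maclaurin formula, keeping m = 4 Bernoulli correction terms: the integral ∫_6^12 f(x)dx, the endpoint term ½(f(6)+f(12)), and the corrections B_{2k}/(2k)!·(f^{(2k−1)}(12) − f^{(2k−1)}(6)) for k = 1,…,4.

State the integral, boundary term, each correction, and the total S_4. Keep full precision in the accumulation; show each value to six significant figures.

S_4 ≈ 15.1997

The integral term ∫_6^12 ln(x) dx = 13.0683.
Boundary: ½(f(6) + f(12)) = ½(1.79176 + 2.48491) = 2.13833.
So far: 15.2067.
k=1: B_{2}/(2)! × [f^{(1)}(12) − f^{(1)}(6)] = 1/12 × (0.0833333 − 0.166667) = -0.00694444.
After k=1: 15.1997.
k=2: B_{4}/(4)! × [f^{(3)}(12) − f^{(3)}(6)] = −1/720 × (0.00115741 − 0.00925926) = 1.12526e-05.
After k=2: 15.1997.
k=3: B_{6}/(6)! × [f^{(5)}(12) − f^{(5)}(6)] = 1/30240 × (9.64506e-05 − 0.00308642) = -9.88746e-08.
After k=3: 15.1997.
k=4: B_{8}/(8)! × [f^{(7)}(12) − f^{(7)}(6)] = −1/1209600 × (2.00939e-05 − 0.00257202) = 2.10972e-09.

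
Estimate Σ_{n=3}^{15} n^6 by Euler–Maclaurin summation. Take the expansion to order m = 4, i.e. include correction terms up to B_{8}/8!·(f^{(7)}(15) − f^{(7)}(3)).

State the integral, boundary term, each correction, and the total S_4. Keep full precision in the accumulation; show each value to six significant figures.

S_4 ≈ 3.04829e+07

∫_3^15 x^6 dx evaluates to 2.44082e+07.
Endpoint term: (f(3) + f(15))/2 = (729.000 + 1.13906e+07)/2 = 5.69568e+06.
Running total after boundary: 3.01038e+07.
Correction k=1: B_{2}/2! · (f^{(1)}(15) − f^{(1)}(3)) = 1/12 · (4.55625e+06 − 1458.00) = 379566.
After k=1: 3.04834e+07.
Correction k=2: B_{4}/4! · (f^{(3)}(15) − f^{(3)}(3)) = −1/720 · (405000 − 3240.00) = -558.000.
After k=2: 3.04829e+07.
Correction k=3: B_{6}/6! · (f^{(5)}(15) − f^{(5)}(3)) = 1/30240 · (10800.0 − 2160.00) = 0.285714.
After k=3: 3.04829e+07.
Correction k=4: B_{8}/8! · (f^{(7)}(15) − f^{(7)}(3)) = −1/1209600 · (0.00000 − 0.00000) = 0.00000.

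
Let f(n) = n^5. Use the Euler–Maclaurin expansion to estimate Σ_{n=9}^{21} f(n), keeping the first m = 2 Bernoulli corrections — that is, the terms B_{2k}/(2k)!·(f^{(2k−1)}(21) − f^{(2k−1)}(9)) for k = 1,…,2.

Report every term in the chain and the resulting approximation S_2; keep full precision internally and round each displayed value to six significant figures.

S_2 ≈ 1.63556e+07

The integral term ∫_9^21 x^5 dx = 1.42058e+07.
Endpoint term: (f(9) + f(21))/2 = (59049.0 + 4.08410e+06)/2 = 2.07158e+06.
Integral + boundary = 1.62774e+07.
Order-1 term: 1/12 · (972405 − 32805.0) = 78300.0.
Running total after k=1: 1.63557e+07.
Order-2 term: −1/720 · (26460.0 − 4860.00) = -30.0000.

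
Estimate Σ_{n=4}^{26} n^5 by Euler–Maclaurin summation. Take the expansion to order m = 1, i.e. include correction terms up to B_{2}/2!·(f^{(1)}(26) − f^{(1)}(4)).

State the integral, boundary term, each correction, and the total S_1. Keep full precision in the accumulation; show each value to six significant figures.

The integral term ∫_4^26 x^5 dx = 5.14853e+07.
Boundary: ½(f(4) + f(26)) = ½(1024.00 + 1.18814e+07) = 5.94120e+06.
Running total after boundary: 5.74265e+07.
Order-1 term: 1/12 · (2.28488e+06 − 1280.00) = 190300.

S_1 ≈ 5.76168e+07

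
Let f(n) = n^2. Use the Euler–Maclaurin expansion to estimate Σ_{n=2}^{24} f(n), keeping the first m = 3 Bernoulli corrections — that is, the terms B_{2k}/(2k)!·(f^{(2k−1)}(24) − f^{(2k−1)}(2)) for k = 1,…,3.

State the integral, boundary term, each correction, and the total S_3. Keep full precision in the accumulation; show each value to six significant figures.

Integral: ∫_2^24 x^2 dx = 4605.33.
Endpoint term: (f(2) + f(24))/2 = (4.00000 + 576.000)/2 = 290.000.
So far: 4895.33.
Correction k=1: B_{2}/2! · (f^{(1)}(24) − f^{(1)}(2)) = 1/12 · (48.0000 − 4.00000) = 3.66667.
Running total after k=1: 4899.00.
Correction k=2: B_{4}/4! · (f^{(3)}(24) − f^{(3)}(2)) = −1/720 · (0.00000 − 0.00000) = 0.00000.
Running total after k=2: 4899.00.
Correction k=3: B_{6}/6! · (f^{(5)}(24) − f^{(5)}(2)) = 1/30240 · (0.00000 − 0.00000) = 0.00000.

S_3 ≈ 4899.00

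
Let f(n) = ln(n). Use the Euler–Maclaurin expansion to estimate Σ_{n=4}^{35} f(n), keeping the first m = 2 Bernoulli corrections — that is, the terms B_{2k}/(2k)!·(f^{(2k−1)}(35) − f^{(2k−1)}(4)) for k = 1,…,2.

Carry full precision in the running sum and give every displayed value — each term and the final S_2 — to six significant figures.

S_2 ≈ 90.3444

The integral term ∫_4^35 ln(x) dx = 87.8920.
Boundary: ½(f(4) + f(35)) = ½(1.38629 + 3.55535) = 2.47082.
Running total after boundary: 90.3628.
Order-1 term: 1/12 · (0.0285714 − 0.250000) = -0.0184524.
After k=1: 90.3444.
Order-2 term: −1/720 · (4.66472e-05 − 0.0312500) = 4.33380e-05.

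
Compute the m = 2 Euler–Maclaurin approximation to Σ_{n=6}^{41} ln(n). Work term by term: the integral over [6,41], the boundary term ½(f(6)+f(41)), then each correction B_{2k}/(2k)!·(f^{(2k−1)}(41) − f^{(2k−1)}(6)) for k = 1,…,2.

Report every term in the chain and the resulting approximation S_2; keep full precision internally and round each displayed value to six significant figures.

∫_6^41 ln(x) dx evaluates to 106.506.
Endpoint term: (f(6) + f(41))/2 = (1.79176 + 3.71357)/2 = 2.75267.
Integral + boundary = 109.259.
Correction k=1: B_{2}/2! · (f^{(1)}(41) − f^{(1)}(6)) = 1/12 · (0.0243902 − 0.166667) = -0.0118564.
Partial sum through k=1: 109.247.
Correction k=2: B_{4}/4! · (f^{(3)}(41) − f^{(3)}(6)) = −1/720 · (2.90187e-05 − 0.00925926) = 1.28198e-05.

S_2 ≈ 109.247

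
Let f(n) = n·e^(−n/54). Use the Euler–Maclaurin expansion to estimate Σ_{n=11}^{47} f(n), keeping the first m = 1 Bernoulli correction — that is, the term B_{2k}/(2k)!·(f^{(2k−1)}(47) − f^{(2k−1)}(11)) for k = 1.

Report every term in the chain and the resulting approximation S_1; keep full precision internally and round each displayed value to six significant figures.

S_1 ≈ 593.284

Integral: ∫_11^47 x·e^(−x/54) dx = 579.006.
Boundary: ½(f(11) + f(47)) = ½(8.97274 + 19.6834) = 14.3281.
Integral + boundary = 593.334.
k=1: B_{2}/(2)! × [f^{(1)}(47) − f^{(1)}(11)] = 1/12 × (0.0542884 − 0.649542) = -0.0496045.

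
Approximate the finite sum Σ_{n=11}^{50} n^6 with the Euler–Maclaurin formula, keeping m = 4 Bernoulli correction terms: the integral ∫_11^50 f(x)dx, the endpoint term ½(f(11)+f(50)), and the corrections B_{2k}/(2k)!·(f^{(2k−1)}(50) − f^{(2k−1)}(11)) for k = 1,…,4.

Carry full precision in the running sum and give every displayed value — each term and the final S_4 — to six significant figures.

S_4 ≈ 1.19574e+11

∫_11^50 x^6 dx evaluates to 1.11604e+11.
½[f(11) + f(50)] = ½[1.77156e+06 + 1.56250e+10] = 7.81339e+09.
So far: 1.19418e+11.
Order-1 term: 1/12 · (1.87500e+09 − 966306) = 1.56169e+08.
After k=1: 1.19574e+11.
Order-2 term: −1/720 · (1.50000e+07 − 159720) = -20611.5.
After k=2: 1.19574e+11.
Order-3 term: 1/30240 · (36000.0 − 7920.00) = 0.928571.
After k=3: 1.19574e+11.
Order-4 term: −1/1209600 · (0.00000 − 0.00000) = 0.00000.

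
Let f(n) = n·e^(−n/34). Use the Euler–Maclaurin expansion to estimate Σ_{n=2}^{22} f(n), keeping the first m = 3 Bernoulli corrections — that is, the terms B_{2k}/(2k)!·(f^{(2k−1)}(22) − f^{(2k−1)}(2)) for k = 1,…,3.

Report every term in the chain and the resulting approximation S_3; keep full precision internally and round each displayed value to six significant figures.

∫_2^22 x·e^(−x/34) dx evaluates to 157.174.
½[f(2) + f(22)] = ½[1.88575 + 11.5188] = 6.70229.
So far: 163.876.
Order-1 term: 1/12 · (0.184794 − 0.887410) = -0.0585513.
Running total after k=1: 163.818.
Order-2 term: −1/720 · (0.00106571 − 0.00239892) = 1.85169e-06.
Running total after k=2: 163.818.
Order-3 term: 1/30240 · (1.70551e-06 − 3.48633e-06) = -5.88896e-11.

S_3 ≈ 163.818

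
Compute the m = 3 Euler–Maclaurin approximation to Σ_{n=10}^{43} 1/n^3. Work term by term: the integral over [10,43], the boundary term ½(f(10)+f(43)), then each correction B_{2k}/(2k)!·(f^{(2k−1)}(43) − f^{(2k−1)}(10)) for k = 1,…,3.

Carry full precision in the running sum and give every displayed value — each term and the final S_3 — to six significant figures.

The integral term ∫_10^43 1/x^3 dx = 0.00472958.
½[f(10) + f(43)] = ½[0.00100000 + 1.25775e-05] = 0.000506289.
Running total after boundary: 0.00523587.
Correction k=1: B_{2}/2! · (f^{(1)}(43) − f^{(1)}(10)) = 1/12 · (-8.77501e-07 − (-0.000300000)) = 2.49269e-05.
Partial sum through k=1: 0.00526080.
Correction k=2: B_{4}/4! · (f^{(3)}(43) − f^{(3)}(10)) = −1/720 · (-9.49162e-09 − (-6.00000e-05)) = -8.33202e-08.
Partial sum through k=2: 0.00526072.
Correction k=3: B_{6}/6! · (f^{(5)}(43) − f^{(5)}(10)) = 1/30240 · (-2.15602e-10 − (-2.52000e-05)) = 8.33326e-10.

S_3 ≈ 0.00526072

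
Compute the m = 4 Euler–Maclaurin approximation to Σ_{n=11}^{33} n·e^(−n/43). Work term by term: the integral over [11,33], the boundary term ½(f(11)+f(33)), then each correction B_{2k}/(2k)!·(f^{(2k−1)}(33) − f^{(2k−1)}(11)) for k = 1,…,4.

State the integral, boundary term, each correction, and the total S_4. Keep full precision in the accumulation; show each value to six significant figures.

The integral term ∫_11^33 x·e^(−x/43) dx = 280.890.
Boundary: ½(f(11) + f(33)) = ½(8.51715 + 15.3186) = 11.9179.
Running total after boundary: 292.808.
k=1: B_{2}/(2)! × [f^{(1)}(33) − f^{(1)}(11)] = 1/12 × (0.107953 − 0.576213) = -0.0390216.
After k=1: 292.768.
k=2: B_{4}/(4)! × [f^{(3)}(33) − f^{(3)}(11)] = −1/720 × (0.000560493 − 0.00114915) = 8.17584e-07.
After k=2: 292.768.
k=3: B_{6}/(6)! × [f^{(5)}(33) − f^{(5)}(11)] = 1/30240 × (5.74690e-07 − 1.07446e-06) = -1.65267e-11.
After k=3: 292.768.
k=4: B_{8}/(8)! × [f^{(7)}(33) − f^{(7)}(11)] = −1/1209600 × (4.57678e-10 − 8.26076e-10) = 3.04562e-16.

S_4 ≈ 292.768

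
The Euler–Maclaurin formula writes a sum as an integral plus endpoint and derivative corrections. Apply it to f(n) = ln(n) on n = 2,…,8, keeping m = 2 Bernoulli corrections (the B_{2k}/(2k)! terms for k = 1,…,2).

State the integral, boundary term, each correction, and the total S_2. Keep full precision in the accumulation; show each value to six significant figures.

S_2 ≈ 10.6046

∫_2^8 ln(x) dx evaluates to 9.24924.
½[f(2) + f(8)] = ½[0.693147 + 2.07944] = 1.38629.
Running total after boundary: 10.6355.
k=1: B_{2}/(2)! × [f^{(1)}(8) − f^{(1)}(2)] = 1/12 × (0.125000 − 0.500000) = -0.0312500.
Partial sum through k=1: 10.6043.
k=2: B_{4}/(4)! × [f^{(3)}(8) − f^{(3)}(2)] = −1/720 × (0.00390625 − 0.250000) = 0.000341797.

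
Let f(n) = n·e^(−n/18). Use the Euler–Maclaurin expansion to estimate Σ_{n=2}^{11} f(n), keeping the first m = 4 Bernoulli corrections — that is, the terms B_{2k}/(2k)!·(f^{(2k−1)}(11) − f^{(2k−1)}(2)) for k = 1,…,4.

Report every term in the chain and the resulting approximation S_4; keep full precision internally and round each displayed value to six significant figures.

∫_2^11 x·e^(−x/18) dx evaluates to 38.8280.
½[f(2) + f(11)] = ½[1.78968 + 5.97022] = 3.87995.
Running total after boundary: 42.7079.
Correction k=1: B_{2}/2! · (f^{(1)}(11) − f^{(1)}(2)) = 1/12 · (0.211068 − 0.795413) = -0.0486954.
After k=1: 42.6592.
Correction k=2: B_{4}/4! · (f^{(3)}(11) − f^{(3)}(2)) = −1/720 · (0.00400174 − 0.00797868) = 5.52353e-06.
After k=2: 42.6592.
Correction k=3: B_{6}/6! · (f^{(5)}(11) − f^{(5)}(2)) = 1/30240 · (2.26915e-05 − 4.16740e-05) = -6.27730e-10.
After k=3: 42.6592.
Correction k=4: B_{8}/8! · (f^{(7)}(11) − f^{(7)}(2)) = −1/1209600 · (1.01950e-07 − 1.81242e-07) = 6.55522e-14.

S_4 ≈ 42.6592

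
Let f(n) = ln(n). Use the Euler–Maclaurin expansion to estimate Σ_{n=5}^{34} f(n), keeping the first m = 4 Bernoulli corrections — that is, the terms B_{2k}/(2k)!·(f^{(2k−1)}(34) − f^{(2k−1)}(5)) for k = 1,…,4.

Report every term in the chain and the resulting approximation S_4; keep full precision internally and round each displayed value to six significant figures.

Integral: ∫_5^34 ln(x) dx = 82.8491.
½[f(5) + f(34)] = ½[1.60944 + 3.52636] = 2.56790.
Integral + boundary = 85.4170.
Correction k=1: B_{2}/2! · (f^{(1)}(34) − f^{(1)}(5)) = 1/12 · (0.0294118 − 0.200000) = -0.0142157.
Running total after k=1: 85.4028.
Correction k=2: B_{4}/4! · (f^{(3)}(34) − f^{(3)}(5)) = −1/720 · (5.08854e-05 − 0.0160000) = 2.21515e-05.
Running total after k=2: 85.4028.
Correction k=3: B_{6}/6! · (f^{(5)}(34) − f^{(5)}(5)) = 1/30240 · (5.28222e-07 − 0.00768000) = -2.53951e-07.
Running total after k=3: 85.4028.
Correction k=4: B_{8}/8! · (f^{(7)}(34) − f^{(7)}(5)) = −1/1209600 · (1.37082e-08 − 0.00921600) = 7.61904e-09.

S_4 ≈ 85.4028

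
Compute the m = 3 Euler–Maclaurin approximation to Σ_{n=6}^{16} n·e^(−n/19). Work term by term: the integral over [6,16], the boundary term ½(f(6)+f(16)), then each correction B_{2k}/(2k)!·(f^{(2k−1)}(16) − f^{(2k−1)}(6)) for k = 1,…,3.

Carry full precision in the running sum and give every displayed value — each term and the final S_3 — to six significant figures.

∫_6^16 x·e^(−x/19) dx evaluates to 59.8924.
½[f(6) + f(16)] = ½[4.37528 + 6.89284] = 5.63406.
So far: 65.5265.
Correction k=1: B_{2}/2! · (f^{(1)}(16) − f^{(1)}(6)) = 1/12 · (0.0680215 − 0.498935) = -0.0359095.
After k=1: 65.4906.
Correction k=2: B_{4}/4! · (f^{(3)}(16) − f^{(3)}(6)) = −1/720 · (0.00257514 − 0.00542205) = 3.95404e-06.
After k=2: 65.4906.
Correction k=3: B_{6}/6! · (f^{(5)}(16) − f^{(5)}(6)) = 1/30240 · (1.37448e-05 − 2.62106e-05) = -4.12229e-10.

S_3 ≈ 65.4906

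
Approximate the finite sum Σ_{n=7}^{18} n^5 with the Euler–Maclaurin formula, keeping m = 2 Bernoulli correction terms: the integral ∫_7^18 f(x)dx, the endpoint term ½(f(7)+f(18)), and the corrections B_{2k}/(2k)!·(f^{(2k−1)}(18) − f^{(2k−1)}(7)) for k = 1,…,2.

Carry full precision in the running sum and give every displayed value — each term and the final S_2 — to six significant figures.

The integral term ∫_7^18 x^5 dx = 5.64910e+06.
½[f(7) + f(18)] = ½[16807.0 + 1.88957e+06] = 953188.
Running total after boundary: 6.60228e+06.
Correction k=1: B_{2}/2! · (f^{(1)}(18) − f^{(1)}(7)) = 1/12 · (524880 − 12005.0) = 42739.6.
Partial sum through k=1: 6.64502e+06.
Correction k=2: B_{4}/4! · (f^{(3)}(18) − f^{(3)}(7)) = −1/720 · (19440.0 − 2940.00) = -22.9167.

S_2 ≈ 6.64500e+06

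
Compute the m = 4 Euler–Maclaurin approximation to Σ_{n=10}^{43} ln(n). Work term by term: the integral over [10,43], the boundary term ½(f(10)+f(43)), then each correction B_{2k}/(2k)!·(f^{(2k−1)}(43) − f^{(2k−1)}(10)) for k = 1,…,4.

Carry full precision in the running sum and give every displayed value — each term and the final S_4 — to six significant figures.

∫_10^43 ln(x) dx evaluates to 105.706.
½[f(10) + f(43)] = ½[2.30259 + 3.76120] = 3.03189.
Running total after boundary: 108.738.
Order-1 term: 1/12 · (0.0232558 − 0.100000) = -0.00639535.
Running total after k=1: 108.731.
Order-2 term: −1/720 · (2.51550e-05 − 0.00200000) = 2.74284e-06.
Running total after k=2: 108.731.
Order-3 term: 1/30240 · (1.63256e-07 − 0.000240000) = -7.93111e-09.
Running total after k=3: 108.731.
Order-4 term: −1/1209600 · (2.64883e-09 − 7.20000e-05) = 5.95216e-11.

S_4 ≈ 108.731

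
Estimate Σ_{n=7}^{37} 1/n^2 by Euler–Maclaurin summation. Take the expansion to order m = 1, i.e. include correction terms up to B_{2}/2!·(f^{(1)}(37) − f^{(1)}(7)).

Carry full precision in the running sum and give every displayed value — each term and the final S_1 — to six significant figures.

∫_7^37 1/x^2 dx evaluates to 0.115830.
Endpoint term: (f(7) + f(37))/2 = (0.0204082 + 0.000730460)/2 = 0.0105693.
Running total after boundary: 0.126399.
k=1: B_{2}/(2)! × [f^{(1)}(37) − f^{(1)}(7)] = 1/12 × (-3.94843e-05 − (-0.00583090)) = 0.000482618.

S_1 ≈ 0.126882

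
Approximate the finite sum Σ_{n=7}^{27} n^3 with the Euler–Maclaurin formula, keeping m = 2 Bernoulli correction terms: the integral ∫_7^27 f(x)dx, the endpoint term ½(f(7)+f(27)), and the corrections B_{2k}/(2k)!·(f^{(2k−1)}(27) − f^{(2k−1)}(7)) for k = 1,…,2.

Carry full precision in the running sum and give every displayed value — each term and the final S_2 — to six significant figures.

S_2 ≈ 142443

∫_7^27 x^3 dx evaluates to 132260.
½[f(7) + f(27)] = ½[343.000 + 19683.0] = 10013.0.
Running total after boundary: 142273.
Order-1 term: 1/12 · (2187.00 − 147.000) = 170.000.
Running total after k=1: 142443.
Order-2 term: −1/720 · (6.00000 − 6.00000) = 0.00000.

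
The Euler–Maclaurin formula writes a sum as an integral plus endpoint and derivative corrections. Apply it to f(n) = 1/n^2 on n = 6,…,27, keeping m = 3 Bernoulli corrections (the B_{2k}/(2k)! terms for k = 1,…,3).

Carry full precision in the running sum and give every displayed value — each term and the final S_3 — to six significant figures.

Integral: ∫_6^27 1/x^2 dx = 0.129630.
½[f(6) + f(27)] = ½[0.0277778 + 0.00137174] = 0.0145748.
Integral + boundary = 0.144204.
Order-1 term: 1/12 · (-0.000101611 − (-0.00925926)) = 0.000763137.
Running total after k=1: 0.144968.
Order-2 term: −1/720 · (-1.67260e-06 − (-0.00308642)) = -4.28437e-06.
Running total after k=2: 0.144963.
Order-3 term: 1/30240 · (-6.88313e-08 − (-0.00257202)) = 8.50512e-08.

S_3 ≈ 0.144963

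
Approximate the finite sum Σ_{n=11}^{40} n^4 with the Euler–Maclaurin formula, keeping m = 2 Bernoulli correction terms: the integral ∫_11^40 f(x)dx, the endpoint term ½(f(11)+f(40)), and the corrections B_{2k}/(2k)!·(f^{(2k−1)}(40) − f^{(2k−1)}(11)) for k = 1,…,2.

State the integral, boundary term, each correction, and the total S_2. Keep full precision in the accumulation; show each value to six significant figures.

∫_11^40 x^4 dx evaluates to 2.04478e+07.
Endpoint term: (f(11) + f(40))/2 = (14641.0 + 2.56000e+06)/2 = 1.28732e+06.
Integral + boundary = 2.17351e+07.
k=1: B_{2}/(2)! × [f^{(1)}(40) − f^{(1)}(11)] = 1/12 × (256000 − 5324.00) = 20889.7.
After k=1: 2.17560e+07.
k=2: B_{4}/(4)! × [f^{(3)}(40) − f^{(3)}(11)] = −1/720 × (960.000 − 264.000) = -0.966667.

S_2 ≈ 2.17560e+07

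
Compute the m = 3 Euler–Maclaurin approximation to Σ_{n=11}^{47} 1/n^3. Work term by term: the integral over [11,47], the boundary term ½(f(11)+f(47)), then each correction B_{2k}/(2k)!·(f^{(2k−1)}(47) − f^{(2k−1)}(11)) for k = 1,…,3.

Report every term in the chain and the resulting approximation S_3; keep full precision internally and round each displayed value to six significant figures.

Integral: ∫_11^47 1/x^3 dx = 0.00390588.
Boundary: ½(f(11) + f(47)) = ½(0.000751315 + 9.63178e-06) = 0.000380473.
So far: 0.00428636.
Correction k=1: B_{2}/2! · (f^{(1)}(47) − f^{(1)}(11)) = 1/12 · (-6.14794e-07 − (-0.000204904)) = 1.70241e-05.
After k=1: 0.00430338.
Correction k=2: B_{4}/4! · (f^{(3)}(47) − f^{(3)}(11)) = −1/720 · (-5.56627e-09 − (-3.38684e-05)) = -4.70318e-08.
After k=2: 0.00430334.
Correction k=3: B_{6}/6! · (f^{(5)}(47) − f^{(5)}(11)) = 1/30240 · (-1.05832e-10 − (-1.17560e-05)) = 3.88753e-10.

S_3 ≈ 0.00430334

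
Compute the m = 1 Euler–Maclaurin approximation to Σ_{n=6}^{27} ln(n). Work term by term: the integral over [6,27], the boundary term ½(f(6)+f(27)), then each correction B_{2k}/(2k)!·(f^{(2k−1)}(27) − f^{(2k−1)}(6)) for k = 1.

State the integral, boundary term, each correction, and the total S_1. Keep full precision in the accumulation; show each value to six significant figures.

S_1 ≈ 59.7700

∫_6^27 ln(x) dx evaluates to 57.2370.
½[f(6) + f(27)] = ½[1.79176 + 3.29584] = 2.54380.
Integral + boundary = 59.7808.
Correction k=1: B_{2}/2! · (f^{(1)}(27) − f^{(1)}(6)) = 1/12 · (0.0370370 − 0.166667) = -0.0108025.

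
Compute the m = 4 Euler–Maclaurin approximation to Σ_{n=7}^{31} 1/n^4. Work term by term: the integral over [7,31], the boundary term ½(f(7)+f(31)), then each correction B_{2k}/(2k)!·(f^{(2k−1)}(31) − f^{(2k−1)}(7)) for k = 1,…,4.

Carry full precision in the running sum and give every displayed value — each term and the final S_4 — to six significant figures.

The integral term ∫_7^31 1/x^4 dx = 0.000960628.
Endpoint term: (f(7) + f(31))/2 = (0.000416493 + 1.08281e-06)/2 = 0.000208788.
So far: 0.00116942.
Order-1 term: 1/12 · (-1.39718e-07 − (-0.000237996)) = 1.98214e-05.
Partial sum through k=1: 0.00118924.
Order-2 term: −1/720 · (-4.36164e-09 − (-0.000145712)) = -2.02372e-07.
Partial sum through k=2: 0.00118904.
Order-3 term: 1/30240 · (-2.54164e-10 − (-0.000166528)) = 5.50687e-09.
Partial sum through k=3: 0.00118904.
Order-4 term: −1/1209600 · (-2.38031e-11 − (-0.000305868)) = -2.52867e-10.

S_4 ≈ 0.00118904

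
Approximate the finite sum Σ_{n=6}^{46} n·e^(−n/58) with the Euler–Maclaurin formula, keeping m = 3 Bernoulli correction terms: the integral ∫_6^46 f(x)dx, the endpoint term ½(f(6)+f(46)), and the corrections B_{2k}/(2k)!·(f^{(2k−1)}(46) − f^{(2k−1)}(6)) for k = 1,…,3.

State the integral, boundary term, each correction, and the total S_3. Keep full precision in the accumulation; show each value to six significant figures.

S_3 ≈ 631.137

The integral term ∫_6^46 x·e^(−x/58) dx = 618.086.
Endpoint term: (f(6) + f(46))/2 = (5.41034 + 20.8122)/2 = 13.1113.
So far: 631.197.
Correction k=1: B_{2}/2! · (f^{(1)}(46) − f^{(1)}(6)) = 1/12 · (0.0936080 − 0.808441) = -0.0595694.
After k=1: 631.137.
Correction k=2: B_{4}/4! · (f^{(3)}(46) − f^{(3)}(6)) = −1/720 · (0.000296815 − 0.000776423) = 6.66122e-07.
After k=2: 631.137.
Correction k=3: B_{6}/6! · (f^{(5)}(46) − f^{(5)}(6)) = 1/30240 · (1.68194e-07 − 3.90168e-07) = -7.34042e-12.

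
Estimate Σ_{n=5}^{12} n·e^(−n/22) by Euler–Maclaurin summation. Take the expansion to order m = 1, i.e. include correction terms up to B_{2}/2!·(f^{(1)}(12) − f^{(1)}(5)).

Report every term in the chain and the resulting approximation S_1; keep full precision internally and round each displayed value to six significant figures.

Integral: ∫_5^12 x·e^(−x/22) dx = 39.7173.
Endpoint term: (f(5) + f(12))/2 = (3.98352 + 6.95494)/2 = 5.46923.
So far: 45.1865.
k=1: B_{2}/(2)! × [f^{(1)}(12) − f^{(1)}(5)] = 1/12 × (0.263445 − 0.615634) = -0.0293492.

S_1 ≈ 45.1572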